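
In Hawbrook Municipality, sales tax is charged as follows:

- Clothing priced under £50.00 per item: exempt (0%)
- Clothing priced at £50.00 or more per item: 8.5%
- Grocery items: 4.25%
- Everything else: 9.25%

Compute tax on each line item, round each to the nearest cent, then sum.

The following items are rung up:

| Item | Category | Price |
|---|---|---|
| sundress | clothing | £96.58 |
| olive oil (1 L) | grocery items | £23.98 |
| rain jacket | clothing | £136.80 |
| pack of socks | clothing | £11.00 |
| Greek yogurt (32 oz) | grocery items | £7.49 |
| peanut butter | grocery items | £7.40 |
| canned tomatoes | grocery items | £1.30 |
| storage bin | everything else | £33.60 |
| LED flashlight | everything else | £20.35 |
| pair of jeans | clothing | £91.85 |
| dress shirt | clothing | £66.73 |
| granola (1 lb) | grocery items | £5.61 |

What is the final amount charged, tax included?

Sundress £96.58: clothing, £50.00 or more → 8.5% → £8.21
Olive oil (1 L) £23.98: grocery items → 4.25% → £1.02
Rain jacket £136.80: clothing, £50.00 or more → 8.5% → £11.63
Pack of socks £11.00: clothing, under £50.00 → 0% → £0.00
Greek yogurt (32 oz) £7.49: grocery items → 4.25% → £0.32
Peanut butter £7.40: grocery items → 4.25% → £0.31
Canned tomatoes £1.30: grocery items → 4.25% → £0.06
Storage bin £33.60: everything else → 9.25% → £3.11
LED flashlight £20.35: everything else → 9.25% → £1.88
Pair of jeans £91.85: clothing, £50.00 or more → 8.5% → £7.81
Dress shirt £66.73: clothing, £50.00 or more → 8.5% → £5.67
Granola (1 lb) £5.61: grocery items → 4.25% → £0.24
Subtotal = £502.69; tax = £40.26; total due = £542.95

£542.95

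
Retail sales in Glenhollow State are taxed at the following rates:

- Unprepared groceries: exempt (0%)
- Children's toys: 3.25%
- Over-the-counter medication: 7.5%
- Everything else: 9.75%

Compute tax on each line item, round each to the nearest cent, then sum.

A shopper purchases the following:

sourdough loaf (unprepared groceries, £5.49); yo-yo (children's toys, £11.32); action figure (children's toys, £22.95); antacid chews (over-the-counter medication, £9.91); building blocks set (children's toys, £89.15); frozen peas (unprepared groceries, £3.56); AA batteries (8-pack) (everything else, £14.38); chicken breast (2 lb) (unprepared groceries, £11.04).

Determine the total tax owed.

Sourdough loaf £5.49: unprepared groceries → 0% → £0.00
Yo-yo £11.32: children's toys → 3.25% → £0.37
Action figure £22.95: children's toys → 3.25% → £0.75
Antacid chews £9.91: over-the-counter medication → 7.5% → £0.74
Building blocks set £89.15: children's toys → 3.25% → £2.90
Frozen peas £3.56: unprepared groceries → 0% → £0.00
AA batteries (8-pack) £14.38: everything else → 9.75% → £1.40
Chicken breast (2 lb) £11.04: unprepared groceries → 0% → £0.00
Total tax = £0.37 + £0.75 + £0.74 + £2.90 + £1.40 = £6.16

£6.16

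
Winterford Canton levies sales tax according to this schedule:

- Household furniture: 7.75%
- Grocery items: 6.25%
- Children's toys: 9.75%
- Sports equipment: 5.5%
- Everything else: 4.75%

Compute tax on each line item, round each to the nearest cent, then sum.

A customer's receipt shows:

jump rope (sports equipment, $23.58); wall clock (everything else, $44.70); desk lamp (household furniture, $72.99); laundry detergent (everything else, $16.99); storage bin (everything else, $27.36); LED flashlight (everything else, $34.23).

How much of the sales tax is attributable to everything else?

$5.86

Wall clock $44.70: everything else → 4.75% → $2.12
Laundry detergent $16.99: everything else → 4.75% → $0.81
Storage bin $27.36: everything else → 4.75% → $1.30
LED flashlight $34.23: everything else → 4.75% → $1.63
Tax on everything else = $2.12 + $0.81 + $1.30 + $1.63 = $5.86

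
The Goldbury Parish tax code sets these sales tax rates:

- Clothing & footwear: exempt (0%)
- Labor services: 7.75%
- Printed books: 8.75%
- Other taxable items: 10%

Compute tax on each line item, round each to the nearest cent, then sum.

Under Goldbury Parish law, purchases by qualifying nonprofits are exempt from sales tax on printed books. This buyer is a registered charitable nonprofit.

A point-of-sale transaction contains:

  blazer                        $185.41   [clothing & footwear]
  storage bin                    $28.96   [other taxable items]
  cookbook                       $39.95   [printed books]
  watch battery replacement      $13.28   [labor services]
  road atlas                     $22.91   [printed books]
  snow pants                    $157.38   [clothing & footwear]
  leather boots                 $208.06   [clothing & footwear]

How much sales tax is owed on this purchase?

$3.93

Blazer $185.41: clothing & footwear → 0% → $0.00
Storage bin $28.96: other taxable items → 10% → $2.90
Cookbook $39.95: printed books, buyer-exempt → 0% → $0.00
Watch battery replacement $13.28: labor services → 7.75% → $1.03
Road atlas $22.91: printed books, buyer-exempt → 0% → $0.00
Snow pants $157.38: clothing & footwear → 0% → $0.00
Leather boots $208.06: clothing & footwear → 0% → $0.00
Total tax = $2.90 + $1.03 = $3.93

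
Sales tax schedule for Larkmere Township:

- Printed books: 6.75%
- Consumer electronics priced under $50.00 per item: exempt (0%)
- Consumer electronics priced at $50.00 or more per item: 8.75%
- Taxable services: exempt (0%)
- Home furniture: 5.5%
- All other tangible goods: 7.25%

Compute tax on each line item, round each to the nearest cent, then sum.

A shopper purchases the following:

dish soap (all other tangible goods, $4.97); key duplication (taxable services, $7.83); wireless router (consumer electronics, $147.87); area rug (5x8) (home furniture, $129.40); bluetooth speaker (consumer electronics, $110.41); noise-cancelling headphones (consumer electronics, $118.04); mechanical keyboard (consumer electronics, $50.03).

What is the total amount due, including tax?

$613.34

Dish soap $4.97: all other tangible goods → 7.25% → $0.36
Key duplication $7.83: taxable services → 0% → $0.00
Wireless router $147.87: consumer electronics, $50.00 or more → 8.75% → $12.94
Area rug (5x8) $129.40: home furniture → 5.5% → $7.12
Bluetooth speaker $110.41: consumer electronics, $50.00 or more → 8.75% → $9.66
Noise-cancelling headphones $118.04: consumer electronics, $50.00 or more → 8.75% → $10.33
Mechanical keyboard $50.03: consumer electronics, $50.00 or more → 8.75% → $4.38
Subtotal = $568.55; tax = $44.79; total due = $613.34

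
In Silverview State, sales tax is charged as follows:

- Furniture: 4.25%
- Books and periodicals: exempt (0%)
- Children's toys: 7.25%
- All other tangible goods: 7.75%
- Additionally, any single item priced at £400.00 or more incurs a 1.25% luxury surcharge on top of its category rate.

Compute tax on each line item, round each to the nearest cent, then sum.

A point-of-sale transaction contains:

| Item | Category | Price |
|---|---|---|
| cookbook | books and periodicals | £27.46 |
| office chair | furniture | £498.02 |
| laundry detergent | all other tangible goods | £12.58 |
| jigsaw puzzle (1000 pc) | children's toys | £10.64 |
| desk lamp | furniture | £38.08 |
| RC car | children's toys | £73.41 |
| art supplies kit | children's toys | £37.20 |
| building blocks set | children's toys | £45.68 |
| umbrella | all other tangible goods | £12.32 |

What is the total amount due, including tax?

Cookbook £27.46: books and periodicals → 0% → £0.00
Office chair £498.02: furniture → 4.25% + 1.25% surcharge = 5.5% → £27.39
Laundry detergent £12.58: all other tangible goods → 7.75% → £0.97
Jigsaw puzzle (1000 pc) £10.64: children's toys → 7.25% → £0.77
Desk lamp £38.08: furniture → 4.25% → £1.62
RC car £73.41: children's toys → 7.25% → £5.32
Art supplies kit £37.20: children's toys → 7.25% → £2.70
Building blocks set £45.68: children's toys → 7.25% → £3.31
Umbrella £12.32: all other tangible goods → 7.75% → £0.95
Subtotal = £755.39; tax = £43.03; total due = £798.42

£798.42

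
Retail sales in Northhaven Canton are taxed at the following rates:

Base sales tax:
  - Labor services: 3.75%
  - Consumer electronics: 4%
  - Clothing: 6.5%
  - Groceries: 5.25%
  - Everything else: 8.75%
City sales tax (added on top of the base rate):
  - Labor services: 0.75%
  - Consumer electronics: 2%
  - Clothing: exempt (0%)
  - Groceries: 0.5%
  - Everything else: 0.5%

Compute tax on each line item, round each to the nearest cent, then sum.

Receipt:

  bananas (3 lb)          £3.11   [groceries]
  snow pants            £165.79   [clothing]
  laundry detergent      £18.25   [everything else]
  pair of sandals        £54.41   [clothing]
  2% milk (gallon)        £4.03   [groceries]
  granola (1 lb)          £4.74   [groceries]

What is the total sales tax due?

£16.69

Bananas (3 lb) £3.11: groceries → 5.25% + 0.5% city = 5.75% → £0.18
Snow pants £165.79: clothing → 6.5% + 0% city = 6.5% → £10.78
Laundry detergent £18.25: everything else → 8.75% + 0.5% city = 9.25% → £1.69
Pair of sandals £54.41: clothing → 6.5% + 0% city = 6.5% → £3.54
2% milk (gallon) £4.03: groceries → 5.25% + 0.5% city = 5.75% → £0.23
Granola (1 lb) £4.74: groceries → 5.25% + 0.5% city = 5.75% → £0.27
Total tax = £0.18 + £10.78 + £1.69 + £3.54 + £0.23 + £0.27 = £16.69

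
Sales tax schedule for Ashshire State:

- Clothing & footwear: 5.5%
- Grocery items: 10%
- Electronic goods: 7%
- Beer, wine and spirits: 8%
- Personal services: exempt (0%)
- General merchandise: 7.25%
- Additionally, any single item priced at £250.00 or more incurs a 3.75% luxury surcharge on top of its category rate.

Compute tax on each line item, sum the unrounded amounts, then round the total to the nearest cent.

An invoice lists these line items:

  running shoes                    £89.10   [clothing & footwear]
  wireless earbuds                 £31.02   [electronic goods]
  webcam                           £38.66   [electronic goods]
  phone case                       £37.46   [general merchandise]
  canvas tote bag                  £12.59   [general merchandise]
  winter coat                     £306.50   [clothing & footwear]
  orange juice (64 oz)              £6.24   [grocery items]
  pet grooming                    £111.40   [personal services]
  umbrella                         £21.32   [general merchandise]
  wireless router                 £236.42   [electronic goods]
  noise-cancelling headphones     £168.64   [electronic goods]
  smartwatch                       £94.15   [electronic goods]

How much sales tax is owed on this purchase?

£78.87

Running shoes £89.10: clothing & footwear → 5.5% → £4.9005
Wireless earbuds £31.02: electronic goods → 7% → £2.1714
Webcam £38.66: electronic goods → 7% → £2.7062
Phone case £37.46: general merchandise → 7.25% → £2.71585
Canvas tote bag £12.59: general merchandise → 7.25% → £0.912775
Winter coat £306.50: clothing & footwear → 5.5% + 3.75% surcharge = 9.25% → £28.35125
Orange juice (64 oz) £6.24: grocery items → 10% → £0.624
Pet grooming £111.40: personal services → 0% → £0.00
Umbrella £21.32: general merchandise → 7.25% → £1.5457
Wireless router £236.42: electronic goods → 7% → £16.5494
Noise-cancelling headphones £168.64: electronic goods → 7% → £11.8048
Smartwatch £94.15: electronic goods → 7% → £6.5905
Unrounded tax sum = £78.872375 → £78.87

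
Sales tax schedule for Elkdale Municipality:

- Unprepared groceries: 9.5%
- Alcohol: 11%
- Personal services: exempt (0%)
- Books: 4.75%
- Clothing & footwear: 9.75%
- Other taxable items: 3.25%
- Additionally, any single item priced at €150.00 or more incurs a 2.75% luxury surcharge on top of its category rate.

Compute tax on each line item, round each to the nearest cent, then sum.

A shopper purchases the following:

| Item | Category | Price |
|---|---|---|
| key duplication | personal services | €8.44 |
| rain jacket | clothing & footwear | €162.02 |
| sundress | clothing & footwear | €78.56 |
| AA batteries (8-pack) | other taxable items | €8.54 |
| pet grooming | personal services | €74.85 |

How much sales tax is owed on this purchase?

€28.19

Key duplication €8.44: personal services → 0% → €0.00
Rain jacket €162.02: clothing & footwear → 9.75% + 2.75% surcharge = 12.5% → €20.25
Sundress €78.56: clothing & footwear → 9.75% → €7.66
AA batteries (8-pack) €8.54: other taxable items → 3.25% → €0.28
Pet grooming €74.85: personal services → 0% → €0.00
Total tax = €20.25 + €7.66 + €0.28 = €28.19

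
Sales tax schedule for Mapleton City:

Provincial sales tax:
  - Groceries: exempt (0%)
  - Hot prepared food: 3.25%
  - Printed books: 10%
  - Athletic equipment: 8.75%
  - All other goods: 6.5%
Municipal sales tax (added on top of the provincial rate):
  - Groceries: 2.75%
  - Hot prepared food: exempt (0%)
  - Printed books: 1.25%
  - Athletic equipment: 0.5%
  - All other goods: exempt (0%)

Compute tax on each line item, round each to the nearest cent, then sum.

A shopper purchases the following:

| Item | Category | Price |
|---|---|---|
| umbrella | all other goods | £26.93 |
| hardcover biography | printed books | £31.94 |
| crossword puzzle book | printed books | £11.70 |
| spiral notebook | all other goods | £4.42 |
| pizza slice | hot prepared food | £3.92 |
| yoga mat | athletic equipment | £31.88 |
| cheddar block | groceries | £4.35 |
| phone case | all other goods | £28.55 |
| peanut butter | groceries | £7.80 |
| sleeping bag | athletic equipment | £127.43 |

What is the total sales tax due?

£24.01

Umbrella £26.93: all other goods → 6.5% + 0% municipal = 6.5% → £1.75
Hardcover biography £31.94: printed books → 10% + 1.25% municipal = 11.25% → £3.59
Crossword puzzle book £11.70: printed books → 10% + 1.25% municipal = 11.25% → £1.32
Spiral notebook £4.42: all other goods → 6.5% + 0% municipal = 6.5% → £0.29
Pizza slice £3.92: hot prepared food → 3.25% + 0% municipal = 3.25% → £0.13
Yoga mat £31.88: athletic equipment → 8.75% + 0.5% municipal = 9.25% → £2.95
Cheddar block £4.35: groceries → 0% + 2.75% municipal = 2.75% → £0.12
Phone case £28.55: all other goods → 6.5% + 0% municipal = 6.5% → £1.86
Peanut butter £7.80: groceries → 0% + 2.75% municipal = 2.75% → £0.21
Sleeping bag £127.43: athletic equipment → 8.75% + 0.5% municipal = 9.25% → £11.79
Total tax = £1.75 + £3.59 + £1.32 + £0.29 + £0.13 + £2.95 + £0.12 + £1.86 + £0.21 + £11.79 = £24.01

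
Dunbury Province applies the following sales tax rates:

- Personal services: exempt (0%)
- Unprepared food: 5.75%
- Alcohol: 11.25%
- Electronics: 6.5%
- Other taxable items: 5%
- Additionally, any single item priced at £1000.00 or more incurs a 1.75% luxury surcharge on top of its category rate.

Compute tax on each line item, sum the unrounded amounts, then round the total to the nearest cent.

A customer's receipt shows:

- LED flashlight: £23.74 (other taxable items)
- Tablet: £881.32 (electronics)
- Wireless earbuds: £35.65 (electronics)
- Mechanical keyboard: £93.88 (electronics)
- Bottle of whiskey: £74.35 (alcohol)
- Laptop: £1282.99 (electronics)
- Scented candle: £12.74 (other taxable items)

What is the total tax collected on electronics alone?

Tablet £881.32: electronics → 6.5% → £57.2858
Wireless earbuds £35.65: electronics → 6.5% → £2.31725
Mechanical keyboard £93.88: electronics → 6.5% → £6.1022
Laptop £1282.99: electronics → 6.5% + 1.75% surcharge = 8.25% → £105.846675
Tax on electronics: unrounded sum = £171.551925 → £171.55

£171.55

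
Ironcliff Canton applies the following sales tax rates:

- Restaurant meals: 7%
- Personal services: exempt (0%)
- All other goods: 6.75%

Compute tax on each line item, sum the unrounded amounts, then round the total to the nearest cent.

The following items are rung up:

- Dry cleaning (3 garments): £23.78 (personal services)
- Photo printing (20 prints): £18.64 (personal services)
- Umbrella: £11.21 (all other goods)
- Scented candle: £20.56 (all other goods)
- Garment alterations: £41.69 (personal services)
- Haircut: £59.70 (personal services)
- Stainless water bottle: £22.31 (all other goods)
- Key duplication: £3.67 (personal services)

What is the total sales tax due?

£3.65

Dry cleaning (3 garments) £23.78: personal services → 0% → £0.00
Photo printing (20 prints) £18.64: personal services → 0% → £0.00
Umbrella £11.21: all other goods → 6.75% → £0.756675
Scented candle £20.56: all other goods → 6.75% → £1.3878
Garment alterations £41.69: personal services → 0% → £0.00
Haircut £59.70: personal services → 0% → £0.00
Stainless water bottle £22.31: all other goods → 6.75% → £1.505925
Key duplication £3.67: personal services → 0% → £0.00
Unrounded tax sum = £3.6504 → £3.65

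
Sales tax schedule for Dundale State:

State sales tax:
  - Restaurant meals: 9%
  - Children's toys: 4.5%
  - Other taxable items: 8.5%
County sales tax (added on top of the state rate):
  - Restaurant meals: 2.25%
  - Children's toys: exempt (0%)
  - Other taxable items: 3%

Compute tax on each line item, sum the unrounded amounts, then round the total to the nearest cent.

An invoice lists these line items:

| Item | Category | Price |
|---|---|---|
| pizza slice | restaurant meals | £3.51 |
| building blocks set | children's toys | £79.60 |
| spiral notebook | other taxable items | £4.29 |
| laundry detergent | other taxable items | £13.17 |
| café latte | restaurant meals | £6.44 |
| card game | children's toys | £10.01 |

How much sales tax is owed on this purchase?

£7.16

Pizza slice £3.51: restaurant meals → 9% + 2.25% county = 11.25% → £0.394875
Building blocks set £79.60: children's toys → 4.5% + 0% county = 4.5% → £3.582
Spiral notebook £4.29: other taxable items → 8.5% + 3% county = 11.5% → £0.49335
Laundry detergent £13.17: other taxable items → 8.5% + 3% county = 11.5% → £1.51455
Café latte £6.44: restaurant meals → 9% + 2.25% county = 11.25% → £0.7245
Card game £10.01: children's toys → 4.5% + 0% county = 4.5% → £0.45045
Unrounded tax sum = £7.159725 → £7.16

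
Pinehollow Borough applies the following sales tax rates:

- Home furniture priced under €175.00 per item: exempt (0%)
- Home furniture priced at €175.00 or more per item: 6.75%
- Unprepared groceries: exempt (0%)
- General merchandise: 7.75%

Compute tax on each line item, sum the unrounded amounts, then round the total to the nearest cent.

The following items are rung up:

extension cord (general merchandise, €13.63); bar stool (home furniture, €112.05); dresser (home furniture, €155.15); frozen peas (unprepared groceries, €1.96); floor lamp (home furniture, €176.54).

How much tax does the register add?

Extension cord €13.63: general merchandise → 7.75% → €1.056325
Bar stool €112.05: home furniture, under €175.00 → 0% → €0.00
Dresser €155.15: home furniture, under €175.00 → 0% → €0.00
Frozen peas €1.96: unprepared groceries → 0% → €0.00
Floor lamp €176.54: home furniture, €175.00 or more → 6.75% → €11.91645
Unrounded tax sum = €12.972775 → €12.97

€12.97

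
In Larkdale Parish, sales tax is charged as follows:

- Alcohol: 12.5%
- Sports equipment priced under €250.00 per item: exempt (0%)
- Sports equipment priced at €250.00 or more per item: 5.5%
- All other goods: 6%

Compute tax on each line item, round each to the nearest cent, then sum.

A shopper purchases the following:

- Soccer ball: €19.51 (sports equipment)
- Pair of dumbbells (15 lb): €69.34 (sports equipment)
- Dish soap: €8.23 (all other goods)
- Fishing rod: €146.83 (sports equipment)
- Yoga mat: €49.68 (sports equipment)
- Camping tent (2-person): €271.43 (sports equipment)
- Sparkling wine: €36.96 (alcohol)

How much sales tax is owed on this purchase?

€20.04

Soccer ball €19.51: sports equipment, under €250.00 → 0% → €0.00
Pair of dumbbells (15 lb) €69.34: sports equipment, under €250.00 → 0% → €0.00
Dish soap €8.23: all other goods → 6% → €0.49
Fishing rod €146.83: sports equipment, under €250.00 → 0% → €0.00
Yoga mat €49.68: sports equipment, under €250.00 → 0% → €0.00
Camping tent (2-person) €271.43: sports equipment, €250.00 or more → 5.5% → €14.93
Sparkling wine €36.96: alcohol → 12.5% → €4.62
Total tax = €0.49 + €14.93 + €4.62 = €20.04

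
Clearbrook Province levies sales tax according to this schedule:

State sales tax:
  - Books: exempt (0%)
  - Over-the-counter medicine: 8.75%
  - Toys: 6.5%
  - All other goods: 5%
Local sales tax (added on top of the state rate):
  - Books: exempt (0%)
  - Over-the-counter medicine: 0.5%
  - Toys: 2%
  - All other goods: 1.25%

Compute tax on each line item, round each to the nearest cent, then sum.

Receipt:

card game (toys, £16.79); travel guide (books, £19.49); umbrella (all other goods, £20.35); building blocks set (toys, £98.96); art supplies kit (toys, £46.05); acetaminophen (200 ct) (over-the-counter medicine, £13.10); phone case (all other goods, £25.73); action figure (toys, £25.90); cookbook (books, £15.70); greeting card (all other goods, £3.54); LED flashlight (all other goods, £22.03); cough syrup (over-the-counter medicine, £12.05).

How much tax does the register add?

£22.75

Card game £16.79: toys → 6.5% + 2% local = 8.5% → £1.43
Travel guide £19.49: books → 0% + 0% local = 0% → £0.00
Umbrella £20.35: all other goods → 5% + 1.25% local = 6.25% → £1.27
Building blocks set £98.96: toys → 6.5% + 2% local = 8.5% → £8.41
Art supplies kit £46.05: toys → 6.5% + 2% local = 8.5% → £3.91
Acetaminophen (200 ct) £13.10: over-the-counter medicine → 8.75% + 0.5% local = 9.25% → £1.21
Phone case £25.73: all other goods → 5% + 1.25% local = 6.25% → £1.61
Action figure £25.90: toys → 6.5% + 2% local = 8.5% → £2.20
Cookbook £15.70: books → 0% + 0% local = 0% → £0.00
Greeting card £3.54: all other goods → 5% + 1.25% local = 6.25% → £0.22
LED flashlight £22.03: all other goods → 5% + 1.25% local = 6.25% → £1.38
Cough syrup £12.05: over-the-counter medicine → 8.75% + 0.5% local = 9.25% → £1.11
Total tax = £1.43 + £1.27 + £8.41 + £3.91 + £1.21 + £1.61 + £2.20 + £0.22 + £1.38 + £1.11 = £22.75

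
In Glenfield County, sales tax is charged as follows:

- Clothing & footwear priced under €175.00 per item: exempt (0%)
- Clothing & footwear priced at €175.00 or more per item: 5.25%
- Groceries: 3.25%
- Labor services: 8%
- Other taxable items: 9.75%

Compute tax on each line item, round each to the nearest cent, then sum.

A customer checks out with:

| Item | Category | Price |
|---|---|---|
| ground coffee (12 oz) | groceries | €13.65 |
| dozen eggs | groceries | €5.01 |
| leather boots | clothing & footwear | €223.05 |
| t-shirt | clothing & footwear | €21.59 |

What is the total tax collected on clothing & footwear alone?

€11.71

Leather boots €223.05: clothing & footwear, €175.00 or more → 5.25% → €11.71
T-shirt €21.59: clothing & footwear, under €175.00 → 0% → €0.00
Tax on clothing & footwear = €11.71 + €0.00 = €11.71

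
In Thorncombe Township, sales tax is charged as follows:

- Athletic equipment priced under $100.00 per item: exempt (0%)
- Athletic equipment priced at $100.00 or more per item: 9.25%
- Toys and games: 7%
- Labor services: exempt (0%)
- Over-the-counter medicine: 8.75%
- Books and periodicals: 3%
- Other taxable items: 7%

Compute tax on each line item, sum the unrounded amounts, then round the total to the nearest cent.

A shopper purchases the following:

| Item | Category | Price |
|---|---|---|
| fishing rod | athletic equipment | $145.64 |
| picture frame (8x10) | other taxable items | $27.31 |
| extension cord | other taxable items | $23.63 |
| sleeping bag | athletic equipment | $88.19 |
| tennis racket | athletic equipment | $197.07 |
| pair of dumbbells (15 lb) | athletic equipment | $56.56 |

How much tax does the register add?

$35.27

Fishing rod $145.64: athletic equipment, $100.00 or more → 9.25% → $13.4717
Picture frame (8x10) $27.31: other taxable items → 7% → $1.9117
Extension cord $23.63: other taxable items → 7% → $1.6541
Sleeping bag $88.19: athletic equipment, under $100.00 → 0% → $0.00
Tennis racket $197.07: athletic equipment, $100.00 or more → 9.25% → $18.228975
Pair of dumbbells (15 lb) $56.56: athletic equipment, under $100.00 → 0% → $0.00
Unrounded tax sum = $35.266475 → $35.27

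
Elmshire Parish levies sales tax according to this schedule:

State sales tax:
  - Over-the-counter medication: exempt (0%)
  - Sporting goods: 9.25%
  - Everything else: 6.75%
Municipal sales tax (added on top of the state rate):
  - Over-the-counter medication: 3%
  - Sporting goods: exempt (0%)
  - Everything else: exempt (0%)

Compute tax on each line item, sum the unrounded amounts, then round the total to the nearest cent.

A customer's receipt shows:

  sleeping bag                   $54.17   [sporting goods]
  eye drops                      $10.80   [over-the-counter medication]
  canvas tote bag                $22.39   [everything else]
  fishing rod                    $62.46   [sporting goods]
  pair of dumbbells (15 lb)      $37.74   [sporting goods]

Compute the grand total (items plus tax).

$203.67

Sleeping bag $54.17: sporting goods → 9.25% + 0% municipal = 9.25% → $5.010725
Eye drops $10.80: over-the-counter medication → 0% + 3% municipal = 3% → $0.324
Canvas tote bag $22.39: everything else → 6.75% + 0% municipal = 6.75% → $1.511325
Fishing rod $62.46: sporting goods → 9.25% + 0% municipal = 9.25% → $5.77755
Pair of dumbbells (15 lb) $37.74: sporting goods → 9.25% + 0% municipal = 9.25% → $3.49095
Subtotal = $187.56; unrounded tax = $16.11455 → $16.11; total due = $203.67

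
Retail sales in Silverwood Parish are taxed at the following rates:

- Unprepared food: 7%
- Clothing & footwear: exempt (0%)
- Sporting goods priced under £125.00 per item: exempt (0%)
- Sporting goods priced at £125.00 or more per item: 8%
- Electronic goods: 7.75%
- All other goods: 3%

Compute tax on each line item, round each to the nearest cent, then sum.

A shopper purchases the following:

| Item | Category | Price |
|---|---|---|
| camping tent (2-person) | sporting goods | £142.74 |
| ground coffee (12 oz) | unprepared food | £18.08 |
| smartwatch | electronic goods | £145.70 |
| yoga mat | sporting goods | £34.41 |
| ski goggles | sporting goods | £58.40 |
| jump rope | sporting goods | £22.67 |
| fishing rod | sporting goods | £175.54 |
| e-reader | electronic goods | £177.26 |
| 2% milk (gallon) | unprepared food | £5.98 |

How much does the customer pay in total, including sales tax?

Camping tent (2-person) £142.74: sporting goods, £125.00 or more → 8% → £11.42
Ground coffee (12 oz) £18.08: unprepared food → 7% → £1.27
Smartwatch £145.70: electronic goods → 7.75% → £11.29
Yoga mat £34.41: sporting goods, under £125.00 → 0% → £0.00
Ski goggles £58.40: sporting goods, under £125.00 → 0% → £0.00
Jump rope £22.67: sporting goods, under £125.00 → 0% → £0.00
Fishing rod £175.54: sporting goods, £125.00 or more → 8% → £14.04
E-reader £177.26: electronic goods → 7.75% → £13.74
2% milk (gallon) £5.98: unprepared food → 7% → £0.42
Subtotal = £780.78; tax = £52.18; total due = £832.96

£832.96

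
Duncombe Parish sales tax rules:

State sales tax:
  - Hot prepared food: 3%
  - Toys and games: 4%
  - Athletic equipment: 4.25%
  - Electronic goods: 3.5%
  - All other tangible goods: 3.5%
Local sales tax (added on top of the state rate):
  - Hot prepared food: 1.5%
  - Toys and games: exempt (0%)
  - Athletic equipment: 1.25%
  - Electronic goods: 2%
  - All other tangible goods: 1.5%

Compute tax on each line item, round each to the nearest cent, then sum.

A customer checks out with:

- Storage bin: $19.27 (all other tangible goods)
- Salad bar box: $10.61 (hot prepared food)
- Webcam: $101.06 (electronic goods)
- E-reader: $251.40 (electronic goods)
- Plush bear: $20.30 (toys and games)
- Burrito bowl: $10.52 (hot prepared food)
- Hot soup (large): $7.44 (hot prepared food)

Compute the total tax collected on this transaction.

$22.44

Storage bin $19.27: all other tangible goods → 3.5% + 1.5% local = 5% → $0.96
Salad bar box $10.61: hot prepared food → 3% + 1.5% local = 4.5% → $0.48
Webcam $101.06: electronic goods → 3.5% + 2% local = 5.5% → $5.56
E-reader $251.40: electronic goods → 3.5% + 2% local = 5.5% → $13.83
Plush bear $20.30: toys and games → 4% + 0% local = 4% → $0.81
Burrito bowl $10.52: hot prepared food → 3% + 1.5% local = 4.5% → $0.47
Hot soup (large) $7.44: hot prepared food → 3% + 1.5% local = 4.5% → $0.33
Total tax = $0.96 + $0.48 + $5.56 + $13.83 + $0.81 + $0.47 + $0.33 = $22.44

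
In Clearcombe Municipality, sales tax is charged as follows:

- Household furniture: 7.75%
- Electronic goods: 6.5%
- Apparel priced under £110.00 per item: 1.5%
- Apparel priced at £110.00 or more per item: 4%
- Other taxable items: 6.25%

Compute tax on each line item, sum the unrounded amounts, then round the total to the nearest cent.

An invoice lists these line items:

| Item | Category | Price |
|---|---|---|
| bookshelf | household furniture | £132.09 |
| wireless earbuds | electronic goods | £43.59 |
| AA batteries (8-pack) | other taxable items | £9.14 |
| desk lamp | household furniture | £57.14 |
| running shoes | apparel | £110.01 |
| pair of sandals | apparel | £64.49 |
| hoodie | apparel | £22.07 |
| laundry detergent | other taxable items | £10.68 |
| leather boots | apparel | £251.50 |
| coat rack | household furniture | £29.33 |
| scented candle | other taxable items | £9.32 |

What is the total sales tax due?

Bookshelf £132.09: household furniture → 7.75% → £10.236975
Wireless earbuds £43.59: electronic goods → 6.5% → £2.83335
AA batteries (8-pack) £9.14: other taxable items → 6.25% → £0.57125
Desk lamp £57.14: household furniture → 7.75% → £4.42835
Running shoes £110.01: apparel, £110.00 or more → 4% → £4.4004
Pair of sandals £64.49: apparel, under £110.00 → 1.5% → £0.96735
Hoodie £22.07: apparel, under £110.00 → 1.5% → £0.33105
Laundry detergent £10.68: other taxable items → 6.25% → £0.6675
Leather boots £251.50: apparel, £110.00 or more → 4% → £10.06
Coat rack £29.33: household furniture → 7.75% → £2.273075
Scented candle £9.32: other taxable items → 6.25% → £0.5825
Unrounded tax sum = £37.3518 → £37.35

£37.35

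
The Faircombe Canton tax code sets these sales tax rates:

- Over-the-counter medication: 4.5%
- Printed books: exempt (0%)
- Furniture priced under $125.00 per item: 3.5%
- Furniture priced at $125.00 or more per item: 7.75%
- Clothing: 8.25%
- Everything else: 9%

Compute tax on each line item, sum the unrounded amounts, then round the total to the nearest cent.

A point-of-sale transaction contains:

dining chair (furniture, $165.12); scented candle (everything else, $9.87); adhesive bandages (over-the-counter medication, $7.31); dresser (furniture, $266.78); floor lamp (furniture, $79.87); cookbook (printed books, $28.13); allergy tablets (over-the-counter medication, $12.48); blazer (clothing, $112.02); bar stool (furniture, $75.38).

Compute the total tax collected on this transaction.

Dining chair $165.12: furniture, $125.00 or more → 7.75% → $12.7968
Scented candle $9.87: everything else → 9% → $0.8883
Adhesive bandages $7.31: over-the-counter medication → 4.5% → $0.32895
Dresser $266.78: furniture, $125.00 or more → 7.75% → $20.67545
Floor lamp $79.87: furniture, under $125.00 → 3.5% → $2.79545
Cookbook $28.13: printed books → 0% → $0.00
Allergy tablets $12.48: over-the-counter medication → 4.5% → $0.5616
Blazer $112.02: clothing → 8.25% → $9.24165
Bar stool $75.38: furniture, under $125.00 → 3.5% → $2.6383
Unrounded tax sum = $49.9265 → $49.93

$49.93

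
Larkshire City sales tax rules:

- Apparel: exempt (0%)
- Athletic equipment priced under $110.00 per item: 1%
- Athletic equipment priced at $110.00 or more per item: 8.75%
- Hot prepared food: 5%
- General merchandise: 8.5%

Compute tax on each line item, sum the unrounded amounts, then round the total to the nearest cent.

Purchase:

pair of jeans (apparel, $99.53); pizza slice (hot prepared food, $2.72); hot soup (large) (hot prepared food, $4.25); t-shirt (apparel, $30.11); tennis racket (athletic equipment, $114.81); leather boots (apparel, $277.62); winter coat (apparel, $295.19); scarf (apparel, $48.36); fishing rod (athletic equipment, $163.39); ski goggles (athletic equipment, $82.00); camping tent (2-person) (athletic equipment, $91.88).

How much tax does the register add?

$26.43

Pair of jeans $99.53: apparel → 0% → $0.00
Pizza slice $2.72: hot prepared food → 5% → $0.136
Hot soup (large) $4.25: hot prepared food → 5% → $0.2125
T-shirt $30.11: apparel → 0% → $0.00
Tennis racket $114.81: athletic equipment, $110.00 or more → 8.75% → $10.045875
Leather boots $277.62: apparel → 0% → $0.00
Winter coat $295.19: apparel → 0% → $0.00
Scarf $48.36: apparel → 0% → $0.00
Fishing rod $163.39: athletic equipment, $110.00 or more → 8.75% → $14.296625
Ski goggles $82.00: athletic equipment, under $110.00 → 1% → $0.82
Camping tent (2-person) $91.88: athletic equipment, under $110.00 → 1% → $0.9188
Unrounded tax sum = $26.4298 → $26.43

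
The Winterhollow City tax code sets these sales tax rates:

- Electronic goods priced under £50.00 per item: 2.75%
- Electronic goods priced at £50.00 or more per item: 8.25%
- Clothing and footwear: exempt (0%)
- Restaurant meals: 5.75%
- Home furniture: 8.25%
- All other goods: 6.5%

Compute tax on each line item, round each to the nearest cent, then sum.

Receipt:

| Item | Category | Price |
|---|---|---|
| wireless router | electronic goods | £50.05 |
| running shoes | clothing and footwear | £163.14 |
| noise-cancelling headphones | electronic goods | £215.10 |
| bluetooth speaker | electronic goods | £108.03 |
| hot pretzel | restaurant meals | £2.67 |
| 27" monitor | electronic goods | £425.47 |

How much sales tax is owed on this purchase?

Wireless router £50.05: electronic goods, £50.00 or more → 8.25% → £4.13
Running shoes £163.14: clothing and footwear → 0% → £0.00
Noise-cancelling headphones £215.10: electronic goods, £50.00 or more → 8.25% → £17.75
Bluetooth speaker £108.03: electronic goods, £50.00 or more → 8.25% → £8.91
Hot pretzel £2.67: restaurant meals → 5.75% → £0.15
27" monitor £425.47: electronic goods, £50.00 or more → 8.25% → £35.10
Total tax = £4.13 + £17.75 + £8.91 + £0.15 + £35.10 = £66.04

£66.04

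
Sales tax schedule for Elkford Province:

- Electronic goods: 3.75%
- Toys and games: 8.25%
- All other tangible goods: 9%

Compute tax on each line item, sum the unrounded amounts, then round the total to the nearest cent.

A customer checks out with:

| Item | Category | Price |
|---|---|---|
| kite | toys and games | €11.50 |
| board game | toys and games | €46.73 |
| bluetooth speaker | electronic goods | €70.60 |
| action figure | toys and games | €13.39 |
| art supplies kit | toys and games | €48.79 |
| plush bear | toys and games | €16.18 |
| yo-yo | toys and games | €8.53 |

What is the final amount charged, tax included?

Kite €11.50: toys and games → 8.25% → €0.94875
Board game €46.73: toys and games → 8.25% → €3.855225
Bluetooth speaker €70.60: electronic goods → 3.75% → €2.6475
Action figure €13.39: toys and games → 8.25% → €1.104675
Art supplies kit €48.79: toys and games → 8.25% → €4.025175
Plush bear €16.18: toys and games → 8.25% → €1.33485
Yo-yo €8.53: toys and games → 8.25% → €0.703725
Subtotal = €215.72; unrounded tax = €14.6199 → €14.62; total due = €230.34

€230.34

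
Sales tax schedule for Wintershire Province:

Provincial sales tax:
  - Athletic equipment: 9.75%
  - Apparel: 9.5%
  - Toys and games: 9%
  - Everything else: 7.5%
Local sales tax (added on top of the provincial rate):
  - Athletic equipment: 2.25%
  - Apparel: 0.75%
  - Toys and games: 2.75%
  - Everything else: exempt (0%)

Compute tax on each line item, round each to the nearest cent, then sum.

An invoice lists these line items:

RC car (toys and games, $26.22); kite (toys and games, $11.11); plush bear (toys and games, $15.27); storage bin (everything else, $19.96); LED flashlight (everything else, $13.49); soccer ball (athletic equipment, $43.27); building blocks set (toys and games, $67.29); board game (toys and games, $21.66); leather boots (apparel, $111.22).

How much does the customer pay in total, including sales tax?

RC car $26.22: toys and games → 9% + 2.75% local = 11.75% → $3.08
Kite $11.11: toys and games → 9% + 2.75% local = 11.75% → $1.31
Plush bear $15.27: toys and games → 9% + 2.75% local = 11.75% → $1.79
Storage bin $19.96: everything else → 7.5% + 0% local = 7.5% → $1.50
LED flashlight $13.49: everything else → 7.5% + 0% local = 7.5% → $1.01
Soccer ball $43.27: athletic equipment → 9.75% + 2.25% local = 12% → $5.19
Building blocks set $67.29: toys and games → 9% + 2.75% local = 11.75% → $7.91
Board game $21.66: toys and games → 9% + 2.75% local = 11.75% → $2.55
Leather boots $111.22: apparel → 9.5% + 0.75% local = 10.25% → $11.40
Subtotal = $329.49; tax = $35.74; total due = $365.23

$365.23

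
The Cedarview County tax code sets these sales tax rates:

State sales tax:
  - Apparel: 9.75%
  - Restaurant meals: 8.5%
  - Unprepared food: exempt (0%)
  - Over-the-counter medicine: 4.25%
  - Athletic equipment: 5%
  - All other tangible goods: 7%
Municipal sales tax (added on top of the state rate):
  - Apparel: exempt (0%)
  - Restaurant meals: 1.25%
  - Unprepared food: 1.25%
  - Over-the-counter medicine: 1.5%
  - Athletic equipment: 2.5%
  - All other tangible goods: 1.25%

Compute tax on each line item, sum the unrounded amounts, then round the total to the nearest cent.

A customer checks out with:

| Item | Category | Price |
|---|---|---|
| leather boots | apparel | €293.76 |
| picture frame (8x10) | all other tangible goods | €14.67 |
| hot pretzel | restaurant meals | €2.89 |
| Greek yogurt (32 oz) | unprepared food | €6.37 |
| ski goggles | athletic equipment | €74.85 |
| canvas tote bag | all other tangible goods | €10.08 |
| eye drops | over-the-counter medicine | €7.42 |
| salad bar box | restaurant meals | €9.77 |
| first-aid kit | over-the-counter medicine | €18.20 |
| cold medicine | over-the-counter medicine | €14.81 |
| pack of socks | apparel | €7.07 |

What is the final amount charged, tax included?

Leather boots €293.76: apparel → 9.75% + 0% municipal = 9.75% → €28.6416
Picture frame (8x10) €14.67: all other tangible goods → 7% + 1.25% municipal = 8.25% → €1.210275
Hot pretzel €2.89: restaurant meals → 8.5% + 1.25% municipal = 9.75% → €0.281775
Greek yogurt (32 oz) €6.37: unprepared food → 0% + 1.25% municipal = 1.25% → €0.079625
Ski goggles €74.85: athletic equipment → 5% + 2.5% municipal = 7.5% → €5.61375
Canvas tote bag €10.08: all other tangible goods → 7% + 1.25% municipal = 8.25% → €0.8316
Eye drops €7.42: over-the-counter medicine → 4.25% + 1.5% municipal = 5.75% → €0.42665
Salad bar box €9.77: restaurant meals → 8.5% + 1.25% municipal = 9.75% → €0.952575
First-aid kit €18.20: over-the-counter medicine → 4.25% + 1.5% municipal = 5.75% → €1.0465
Cold medicine €14.81: over-the-counter medicine → 4.25% + 1.5% municipal = 5.75% → €0.851575
Pack of socks €7.07: apparel → 9.75% + 0% municipal = 9.75% → €0.689325
Subtotal = €459.89; unrounded tax = €40.62525 → €40.63; total due = €500.52

€500.52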